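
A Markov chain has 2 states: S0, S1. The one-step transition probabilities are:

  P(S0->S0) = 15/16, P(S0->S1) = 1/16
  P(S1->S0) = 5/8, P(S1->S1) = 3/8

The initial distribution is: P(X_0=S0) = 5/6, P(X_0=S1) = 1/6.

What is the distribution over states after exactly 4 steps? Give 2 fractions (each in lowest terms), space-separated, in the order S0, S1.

Answer: 357185/393216 36031/393216

Derivation:
Propagating the distribution step by step (d_{t+1} = d_t * P):
d_0 = (S0=5/6, S1=1/6)
  d_1[S0] = 5/6*15/16 + 1/6*5/8 = 85/96
  d_1[S1] = 5/6*1/16 + 1/6*3/8 = 11/96
d_1 = (S0=85/96, S1=11/96)
  d_2[S0] = 85/96*15/16 + 11/96*5/8 = 1385/1536
  d_2[S1] = 85/96*1/16 + 11/96*3/8 = 151/1536
d_2 = (S0=1385/1536, S1=151/1536)
  d_3[S0] = 1385/1536*15/16 + 151/1536*5/8 = 22285/24576
  d_3[S1] = 1385/1536*1/16 + 151/1536*3/8 = 2291/24576
d_3 = (S0=22285/24576, S1=2291/24576)
  d_4[S0] = 22285/24576*15/16 + 2291/24576*5/8 = 357185/393216
  d_4[S1] = 22285/24576*1/16 + 2291/24576*3/8 = 36031/393216
d_4 = (S0=357185/393216, S1=36031/393216)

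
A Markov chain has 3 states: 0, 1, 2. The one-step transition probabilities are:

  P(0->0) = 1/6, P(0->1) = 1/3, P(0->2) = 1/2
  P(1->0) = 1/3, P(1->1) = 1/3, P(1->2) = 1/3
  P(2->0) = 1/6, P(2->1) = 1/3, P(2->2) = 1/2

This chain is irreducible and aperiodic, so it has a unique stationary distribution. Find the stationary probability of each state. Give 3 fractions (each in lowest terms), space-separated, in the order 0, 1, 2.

Answer: 2/9 1/3 4/9

Derivation:
The stationary distribution satisfies pi = pi * P, i.e.:
  pi_0 = 1/6*pi_0 + 1/3*pi_1 + 1/6*pi_2
  pi_1 = 1/3*pi_0 + 1/3*pi_1 + 1/3*pi_2
  pi_2 = 1/2*pi_0 + 1/3*pi_1 + 1/2*pi_2
with normalization: pi_0 + pi_1 + pi_2 = 1.

Using the first 2 balance equations plus normalization, the linear system A*pi = b is:
  [-5/6, 1/3, 1/6] . pi = 0
  [1/3, -2/3, 1/3] . pi = 0
  [1, 1, 1] . pi = 1

Solving yields:
  pi_0 = 2/9
  pi_1 = 1/3
  pi_2 = 4/9

Verification (pi * P):
  2/9*1/6 + 1/3*1/3 + 4/9*1/6 = 2/9 = pi_0  (ok)
  2/9*1/3 + 1/3*1/3 + 4/9*1/3 = 1/3 = pi_1  (ok)
  2/9*1/2 + 1/3*1/3 + 4/9*1/2 = 4/9 = pi_2  (ok)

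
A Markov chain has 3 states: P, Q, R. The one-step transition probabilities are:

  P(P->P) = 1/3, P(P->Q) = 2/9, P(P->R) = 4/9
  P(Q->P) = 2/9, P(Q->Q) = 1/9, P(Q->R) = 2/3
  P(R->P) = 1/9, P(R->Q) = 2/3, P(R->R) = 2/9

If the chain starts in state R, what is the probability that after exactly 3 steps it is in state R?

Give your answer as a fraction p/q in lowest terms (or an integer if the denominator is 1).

Answer: 92/243

Derivation:
Computing P^3 by repeated multiplication:
P^1 =
  P: [1/3, 2/9, 4/9]
  Q: [2/9, 1/9, 2/3]
  R: [1/9, 2/3, 2/9]
P^2 =
  P: [17/81, 32/81, 32/81]
  Q: [14/81, 41/81, 26/81]
  R: [17/81, 20/81, 44/81]
P^3 =
  P: [49/243, 86/243, 4/9]
  Q: [50/243, 25/81, 118/243]
  R: [5/27, 106/243, 92/243]

(P^3)[R -> R] = 92/243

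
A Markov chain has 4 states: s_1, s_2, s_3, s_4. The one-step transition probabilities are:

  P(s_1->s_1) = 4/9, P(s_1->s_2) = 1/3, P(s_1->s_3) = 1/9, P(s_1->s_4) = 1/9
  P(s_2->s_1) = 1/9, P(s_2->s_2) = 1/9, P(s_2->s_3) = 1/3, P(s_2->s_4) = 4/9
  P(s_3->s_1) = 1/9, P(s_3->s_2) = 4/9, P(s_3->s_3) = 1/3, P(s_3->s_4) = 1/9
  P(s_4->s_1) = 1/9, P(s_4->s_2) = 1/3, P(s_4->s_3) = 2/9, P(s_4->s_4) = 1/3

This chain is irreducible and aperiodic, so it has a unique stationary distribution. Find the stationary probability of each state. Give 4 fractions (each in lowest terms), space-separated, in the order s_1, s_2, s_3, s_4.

Answer: 1/6 155/522 139/522 47/174

Derivation:
The stationary distribution satisfies pi = pi * P, i.e.:
  pi_s_1 = 4/9*pi_s_1 + 1/9*pi_s_2 + 1/9*pi_s_3 + 1/9*pi_s_4
  pi_s_2 = 1/3*pi_s_1 + 1/9*pi_s_2 + 4/9*pi_s_3 + 1/3*pi_s_4
  pi_s_3 = 1/9*pi_s_1 + 1/3*pi_s_2 + 1/3*pi_s_3 + 2/9*pi_s_4
  pi_s_4 = 1/9*pi_s_1 + 4/9*pi_s_2 + 1/9*pi_s_3 + 1/3*pi_s_4
with normalization: pi_s_1 + pi_s_2 + pi_s_3 + pi_s_4 = 1.

Using the first 3 balance equations plus normalization, the linear system A*pi = b is:
  [-5/9, 1/9, 1/9, 1/9] . pi = 0
  [1/3, -8/9, 4/9, 1/3] . pi = 0
  [1/9, 1/3, -2/3, 2/9] . pi = 0
  [1, 1, 1, 1] . pi = 1

Solving yields:
  pi_s_1 = 1/6
  pi_s_2 = 155/522
  pi_s_3 = 139/522
  pi_s_4 = 47/174

Verification (pi * P):
  1/6*4/9 + 155/522*1/9 + 139/522*1/9 + 47/174*1/9 = 1/6 = pi_s_1  (ok)
  1/6*1/3 + 155/522*1/9 + 139/522*4/9 + 47/174*1/3 = 155/522 = pi_s_2  (ok)
  1/6*1/9 + 155/522*1/3 + 139/522*1/3 + 47/174*2/9 = 139/522 = pi_s_3  (ok)
  1/6*1/9 + 155/522*4/9 + 139/522*1/9 + 47/174*1/3 = 47/174 = pi_s_4  (ok)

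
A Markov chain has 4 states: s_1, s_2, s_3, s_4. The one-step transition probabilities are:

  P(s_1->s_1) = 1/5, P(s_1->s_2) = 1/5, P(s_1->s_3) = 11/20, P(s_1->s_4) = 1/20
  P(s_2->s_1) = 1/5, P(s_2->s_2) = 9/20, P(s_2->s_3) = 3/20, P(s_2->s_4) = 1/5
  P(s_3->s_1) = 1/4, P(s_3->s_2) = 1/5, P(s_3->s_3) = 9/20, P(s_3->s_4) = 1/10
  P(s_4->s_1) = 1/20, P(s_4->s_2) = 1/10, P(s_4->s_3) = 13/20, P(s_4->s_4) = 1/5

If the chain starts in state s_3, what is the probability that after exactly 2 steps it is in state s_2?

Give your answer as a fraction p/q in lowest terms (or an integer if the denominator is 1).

Answer: 6/25

Derivation:
Computing P^2 by repeated multiplication:
P^1 =
  s_1: [1/5, 1/5, 11/20, 1/20]
  s_2: [1/5, 9/20, 3/20, 1/5]
  s_3: [1/4, 1/5, 9/20, 1/10]
  s_4: [1/20, 1/10, 13/20, 1/5]
P^2 =
  s_1: [11/50, 49/200, 21/50, 23/200]
  s_2: [71/400, 117/400, 3/8, 31/200]
  s_3: [83/400, 6/25, 87/200, 47/400]
  s_4: [81/400, 41/200, 93/200, 51/400]

(P^2)[s_3 -> s_2] = 6/25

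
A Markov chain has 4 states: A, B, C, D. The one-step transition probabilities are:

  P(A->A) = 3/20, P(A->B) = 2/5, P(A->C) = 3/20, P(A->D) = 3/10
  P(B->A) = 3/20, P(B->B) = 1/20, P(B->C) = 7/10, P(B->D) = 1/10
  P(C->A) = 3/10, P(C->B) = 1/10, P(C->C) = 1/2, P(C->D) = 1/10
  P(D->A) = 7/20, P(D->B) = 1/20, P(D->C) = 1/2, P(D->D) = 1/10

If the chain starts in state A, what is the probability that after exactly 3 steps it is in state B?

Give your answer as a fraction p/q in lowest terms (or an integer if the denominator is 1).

Computing P^3 by repeated multiplication:
P^1 =
  A: [3/20, 2/5, 3/20, 3/10]
  B: [3/20, 1/20, 7/10, 1/10]
  C: [3/10, 1/10, 1/2, 1/10]
  D: [7/20, 1/20, 1/2, 1/10]
P^2 =
  A: [93/400, 11/100, 211/400, 13/100]
  B: [11/40, 11/80, 183/400, 13/100]
  C: [49/200, 9/50, 83/200, 4/25]
  D: [49/200, 79/400, 31/80, 17/100]
P^3 =
  A: [2041/8000, 631/4000, 141/320, 293/2000]
  B: [1957/8000, 1353/8000, 69/160, 31/200]
  C: [977/4000, 313/2000, 1801/4000, 149/1000]
  D: [1937/8000, 1241/8000, 363/800, 149/1000]

(P^3)[A -> B] = 631/4000

Answer: 631/4000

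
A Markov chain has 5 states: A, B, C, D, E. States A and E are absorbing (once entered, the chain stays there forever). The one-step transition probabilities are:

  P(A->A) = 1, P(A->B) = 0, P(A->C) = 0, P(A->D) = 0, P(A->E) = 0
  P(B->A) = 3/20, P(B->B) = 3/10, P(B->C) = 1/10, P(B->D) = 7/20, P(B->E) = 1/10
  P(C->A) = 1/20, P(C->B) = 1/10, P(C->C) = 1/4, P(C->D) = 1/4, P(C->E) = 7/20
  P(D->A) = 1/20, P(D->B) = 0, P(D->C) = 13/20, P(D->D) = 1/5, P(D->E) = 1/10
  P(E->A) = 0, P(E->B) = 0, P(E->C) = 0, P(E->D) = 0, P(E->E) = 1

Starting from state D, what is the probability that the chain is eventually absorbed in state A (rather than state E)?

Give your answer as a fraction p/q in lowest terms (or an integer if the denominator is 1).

Let a_i = P(absorbed in A | start in state i).
Boundary conditions: a_A = 1, a_E = 0.
For each transient state i, a_i = sum_j P(i->j) * a_j:
  a_B = 3/20*a_A + 3/10*a_B + 1/10*a_C + 7/20*a_D + 1/10*a_E
  a_C = 1/20*a_A + 1/10*a_B + 1/4*a_C + 1/4*a_D + 7/20*a_E
  a_D = 1/20*a_A + 0*a_B + 13/20*a_C + 1/5*a_D + 1/10*a_E

Substituting a_A = 1 and a_E = 0, rearrange to (I - Q) a = r where r[i] = P(i -> A):
  [7/10, -1/10, -7/20] . (a_B, a_C, a_D) = 3/20
  [-1/10, 3/4, -1/4] . (a_B, a_C, a_D) = 1/20
  [0, -13/20, 4/5] . (a_B, a_C, a_D) = 1/20

Solving yields:
  a_B = 763/2204
  a_C = 101/551
  a_D = 233/1102

Starting state is D, so the absorption probability is a_D = 233/1102.

Answer: 233/1102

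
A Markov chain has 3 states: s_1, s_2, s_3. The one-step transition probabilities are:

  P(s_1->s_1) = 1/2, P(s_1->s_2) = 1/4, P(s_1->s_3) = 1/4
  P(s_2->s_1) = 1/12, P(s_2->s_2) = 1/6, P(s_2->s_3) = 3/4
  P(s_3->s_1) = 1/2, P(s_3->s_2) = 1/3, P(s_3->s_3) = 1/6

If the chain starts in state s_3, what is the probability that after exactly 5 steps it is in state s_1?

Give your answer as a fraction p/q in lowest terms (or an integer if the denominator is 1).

Computing P^5 by repeated multiplication:
P^1 =
  s_1: [1/2, 1/4, 1/4]
  s_2: [1/12, 1/6, 3/4]
  s_3: [1/2, 1/3, 1/6]
P^2 =
  s_1: [19/48, 1/4, 17/48]
  s_2: [31/72, 43/144, 13/48]
  s_3: [13/36, 17/72, 29/72]
P^3 =
  s_1: [19/48, 149/576, 199/576]
  s_2: [649/1728, 107/432, 217/576]
  s_3: [347/864, 19/72, 289/864]
P^4 =
  s_1: [2711/6912, 889/3456, 2423/6912]
  s_2: [2057/5184, 5407/20736, 263/768]
  s_3: [337/864, 2653/10368, 3671/10368]
P^5 =
  s_1: [16291/41472, 7127/27648, 28981/82944]
  s_2: [97381/248832, 31951/124416, 29183/82944]
  s_3: [48943/124416, 16061/62208, 43351/124416]

(P^5)[s_3 -> s_1] = 48943/124416

Answer: 48943/124416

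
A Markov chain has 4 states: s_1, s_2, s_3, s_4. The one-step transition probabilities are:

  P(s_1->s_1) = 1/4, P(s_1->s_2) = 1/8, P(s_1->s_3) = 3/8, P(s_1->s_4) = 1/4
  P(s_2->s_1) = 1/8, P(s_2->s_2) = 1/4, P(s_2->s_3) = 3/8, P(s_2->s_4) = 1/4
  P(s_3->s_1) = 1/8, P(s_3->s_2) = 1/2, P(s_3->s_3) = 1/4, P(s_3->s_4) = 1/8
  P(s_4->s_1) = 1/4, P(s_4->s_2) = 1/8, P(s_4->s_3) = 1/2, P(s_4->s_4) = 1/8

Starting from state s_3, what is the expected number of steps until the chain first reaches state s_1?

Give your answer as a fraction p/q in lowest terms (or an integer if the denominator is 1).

Let h_i = expected steps to first reach s_1 from state i.
Boundary: h_s_1 = 0.
First-step equations for the other states:
  h_s_2 = 1 + 1/8*h_s_1 + 1/4*h_s_2 + 3/8*h_s_3 + 1/4*h_s_4
  h_s_3 = 1 + 1/8*h_s_1 + 1/2*h_s_2 + 1/4*h_s_3 + 1/8*h_s_4
  h_s_4 = 1 + 1/4*h_s_1 + 1/8*h_s_2 + 1/2*h_s_3 + 1/8*h_s_4

Substituting h_s_1 = 0 and rearranging gives the linear system (I - Q) h = 1:
  [3/4, -3/8, -1/4] . (h_s_2, h_s_3, h_s_4) = 1
  [-1/2, 3/4, -1/8] . (h_s_2, h_s_3, h_s_4) = 1
  [-1/8, -1/2, 7/8] . (h_s_2, h_s_3, h_s_4) = 1

Solving yields:
  h_s_2 = 656/97
  h_s_3 = 664/97
  h_s_4 = 584/97

Starting state is s_3, so the expected hitting time is h_s_3 = 664/97.

Answer: 664/97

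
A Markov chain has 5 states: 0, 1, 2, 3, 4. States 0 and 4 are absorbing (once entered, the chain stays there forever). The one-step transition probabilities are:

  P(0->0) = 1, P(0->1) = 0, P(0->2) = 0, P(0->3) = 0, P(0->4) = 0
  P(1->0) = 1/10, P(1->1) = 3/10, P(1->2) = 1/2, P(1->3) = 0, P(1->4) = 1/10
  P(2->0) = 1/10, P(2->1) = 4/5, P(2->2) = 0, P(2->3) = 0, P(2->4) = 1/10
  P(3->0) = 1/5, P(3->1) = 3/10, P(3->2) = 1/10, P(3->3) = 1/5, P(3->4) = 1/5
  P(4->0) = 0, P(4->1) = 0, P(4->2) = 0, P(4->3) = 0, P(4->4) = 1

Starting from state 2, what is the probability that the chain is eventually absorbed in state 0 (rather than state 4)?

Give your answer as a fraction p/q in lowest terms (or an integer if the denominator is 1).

Let a_i = P(absorbed in 0 | start in state i).
Boundary conditions: a_0 = 1, a_4 = 0.
For each transient state i, a_i = sum_j P(i->j) * a_j:
  a_1 = 1/10*a_0 + 3/10*a_1 + 1/2*a_2 + 0*a_3 + 1/10*a_4
  a_2 = 1/10*a_0 + 4/5*a_1 + 0*a_2 + 0*a_3 + 1/10*a_4
  a_3 = 1/5*a_0 + 3/10*a_1 + 1/10*a_2 + 1/5*a_3 + 1/5*a_4

Substituting a_0 = 1 and a_4 = 0, rearrange to (I - Q) a = r where r[i] = P(i -> 0):
  [7/10, -1/2, 0] . (a_1, a_2, a_3) = 1/10
  [-4/5, 1, 0] . (a_1, a_2, a_3) = 1/10
  [-3/10, -1/10, 4/5] . (a_1, a_2, a_3) = 1/5

Solving yields:
  a_1 = 1/2
  a_2 = 1/2
  a_3 = 1/2

Starting state is 2, so the absorption probability is a_2 = 1/2.

Answer: 1/2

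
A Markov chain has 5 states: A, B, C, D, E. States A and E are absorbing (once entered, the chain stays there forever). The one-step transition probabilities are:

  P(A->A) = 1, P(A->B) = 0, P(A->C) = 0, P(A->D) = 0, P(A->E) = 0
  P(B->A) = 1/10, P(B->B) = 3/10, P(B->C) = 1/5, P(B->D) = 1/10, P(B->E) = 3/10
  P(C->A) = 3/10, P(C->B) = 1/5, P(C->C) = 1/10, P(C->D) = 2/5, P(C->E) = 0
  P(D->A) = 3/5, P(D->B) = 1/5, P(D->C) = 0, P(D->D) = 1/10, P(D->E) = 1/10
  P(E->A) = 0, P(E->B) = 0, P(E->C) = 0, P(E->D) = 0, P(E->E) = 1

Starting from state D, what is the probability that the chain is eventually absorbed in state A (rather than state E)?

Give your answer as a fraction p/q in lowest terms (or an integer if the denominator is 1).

Let a_i = P(absorbed in A | start in state i).
Boundary conditions: a_A = 1, a_E = 0.
For each transient state i, a_i = sum_j P(i->j) * a_j:
  a_B = 1/10*a_A + 3/10*a_B + 1/5*a_C + 1/10*a_D + 3/10*a_E
  a_C = 3/10*a_A + 1/5*a_B + 1/10*a_C + 2/5*a_D + 0*a_E
  a_D = 3/5*a_A + 1/5*a_B + 0*a_C + 1/10*a_D + 1/10*a_E

Substituting a_A = 1 and a_E = 0, rearrange to (I - Q) a = r where r[i] = P(i -> A):
  [7/10, -1/5, -1/10] . (a_B, a_C, a_D) = 1/10
  [-1/5, 9/10, -2/5] . (a_B, a_C, a_D) = 3/10
  [-1/5, 0, 9/10] . (a_B, a_C, a_D) = 3/5

Solving yields:
  a_B = 237/497
  a_C = 389/497
  a_D = 384/497

Starting state is D, so the absorption probability is a_D = 384/497.

Answer: 384/497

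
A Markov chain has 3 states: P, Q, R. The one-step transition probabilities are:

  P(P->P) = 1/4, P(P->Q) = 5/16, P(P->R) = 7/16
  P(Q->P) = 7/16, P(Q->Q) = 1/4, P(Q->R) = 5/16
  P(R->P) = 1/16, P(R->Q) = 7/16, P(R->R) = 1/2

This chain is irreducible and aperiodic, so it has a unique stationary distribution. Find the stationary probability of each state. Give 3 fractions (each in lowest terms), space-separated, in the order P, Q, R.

Answer: 61/259 89/259 109/259

Derivation:
The stationary distribution satisfies pi = pi * P, i.e.:
  pi_P = 1/4*pi_P + 7/16*pi_Q + 1/16*pi_R
  pi_Q = 5/16*pi_P + 1/4*pi_Q + 7/16*pi_R
  pi_R = 7/16*pi_P + 5/16*pi_Q + 1/2*pi_R
with normalization: pi_P + pi_Q + pi_R = 1.

Using the first 2 balance equations plus normalization, the linear system A*pi = b is:
  [-3/4, 7/16, 1/16] . pi = 0
  [5/16, -3/4, 7/16] . pi = 0
  [1, 1, 1] . pi = 1

Solving yields:
  pi_P = 61/259
  pi_Q = 89/259
  pi_R = 109/259

Verification (pi * P):
  61/259*1/4 + 89/259*7/16 + 109/259*1/16 = 61/259 = pi_P  (ok)
  61/259*5/16 + 89/259*1/4 + 109/259*7/16 = 89/259 = pi_Q  (ok)
  61/259*7/16 + 89/259*5/16 + 109/259*1/2 = 109/259 = pi_R  (ok)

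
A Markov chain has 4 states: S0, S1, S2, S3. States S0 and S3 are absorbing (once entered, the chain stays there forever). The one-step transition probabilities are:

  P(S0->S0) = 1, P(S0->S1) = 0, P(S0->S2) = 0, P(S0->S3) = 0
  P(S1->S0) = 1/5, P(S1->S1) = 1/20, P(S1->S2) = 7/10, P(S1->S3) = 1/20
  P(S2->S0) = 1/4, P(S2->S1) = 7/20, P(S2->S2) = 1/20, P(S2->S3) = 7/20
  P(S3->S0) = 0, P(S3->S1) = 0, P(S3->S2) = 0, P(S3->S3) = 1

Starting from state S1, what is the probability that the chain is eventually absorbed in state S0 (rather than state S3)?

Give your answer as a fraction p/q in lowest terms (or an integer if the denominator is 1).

Let a_i = P(absorbed in S0 | start in state i).
Boundary conditions: a_S0 = 1, a_S3 = 0.
For each transient state i, a_i = sum_j P(i->j) * a_j:
  a_S1 = 1/5*a_S0 + 1/20*a_S1 + 7/10*a_S2 + 1/20*a_S3
  a_S2 = 1/4*a_S0 + 7/20*a_S1 + 1/20*a_S2 + 7/20*a_S3

Substituting a_S0 = 1 and a_S3 = 0, rearrange to (I - Q) a = r where r[i] = P(i -> S0):
  [19/20, -7/10] . (a_S1, a_S2) = 1/5
  [-7/20, 19/20] . (a_S1, a_S2) = 1/4

Solving yields:
  a_S1 = 146/263
  a_S2 = 123/263

Starting state is S1, so the absorption probability is a_S1 = 146/263.

Answer: 146/263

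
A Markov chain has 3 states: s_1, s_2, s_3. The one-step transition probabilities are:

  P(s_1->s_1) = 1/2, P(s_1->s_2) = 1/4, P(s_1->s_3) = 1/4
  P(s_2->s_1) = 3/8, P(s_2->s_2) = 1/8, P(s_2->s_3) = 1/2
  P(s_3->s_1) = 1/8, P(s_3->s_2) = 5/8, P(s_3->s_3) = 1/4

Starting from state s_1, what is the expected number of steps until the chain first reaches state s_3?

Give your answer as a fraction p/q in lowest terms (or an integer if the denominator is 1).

Let h_i = expected steps to first reach s_3 from state i.
Boundary: h_s_3 = 0.
First-step equations for the other states:
  h_s_1 = 1 + 1/2*h_s_1 + 1/4*h_s_2 + 1/4*h_s_3
  h_s_2 = 1 + 3/8*h_s_1 + 1/8*h_s_2 + 1/2*h_s_3

Substituting h_s_3 = 0 and rearranging gives the linear system (I - Q) h = 1:
  [1/2, -1/4] . (h_s_1, h_s_2) = 1
  [-3/8, 7/8] . (h_s_1, h_s_2) = 1

Solving yields:
  h_s_1 = 36/11
  h_s_2 = 28/11

Starting state is s_1, so the expected hitting time is h_s_1 = 36/11.

Answer: 36/11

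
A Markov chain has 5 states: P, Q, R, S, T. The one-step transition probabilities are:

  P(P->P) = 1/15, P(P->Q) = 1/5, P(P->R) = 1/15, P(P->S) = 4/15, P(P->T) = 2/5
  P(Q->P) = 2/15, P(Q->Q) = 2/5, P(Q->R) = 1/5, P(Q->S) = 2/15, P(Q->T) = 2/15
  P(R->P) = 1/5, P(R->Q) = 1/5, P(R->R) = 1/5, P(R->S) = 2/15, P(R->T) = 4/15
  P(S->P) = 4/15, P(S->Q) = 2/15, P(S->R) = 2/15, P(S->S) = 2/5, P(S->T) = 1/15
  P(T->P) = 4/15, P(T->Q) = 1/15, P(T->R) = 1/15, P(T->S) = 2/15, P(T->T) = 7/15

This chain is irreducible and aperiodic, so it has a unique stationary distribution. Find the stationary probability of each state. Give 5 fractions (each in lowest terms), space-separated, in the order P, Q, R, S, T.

Answer: 357/1832 1187/6412 783/6412 199/916 3599/12824

Derivation:
The stationary distribution satisfies pi = pi * P, i.e.:
  pi_P = 1/15*pi_P + 2/15*pi_Q + 1/5*pi_R + 4/15*pi_S + 4/15*pi_T
  pi_Q = 1/5*pi_P + 2/5*pi_Q + 1/5*pi_R + 2/15*pi_S + 1/15*pi_T
  pi_R = 1/15*pi_P + 1/5*pi_Q + 1/5*pi_R + 2/15*pi_S + 1/15*pi_T
  pi_S = 4/15*pi_P + 2/15*pi_Q + 2/15*pi_R + 2/5*pi_S + 2/15*pi_T
  pi_T = 2/5*pi_P + 2/15*pi_Q + 4/15*pi_R + 1/15*pi_S + 7/15*pi_T
with normalization: pi_P + pi_Q + pi_R + pi_S + pi_T = 1.

Using the first 4 balance equations plus normalization, the linear system A*pi = b is:
  [-14/15, 2/15, 1/5, 4/15, 4/15] . pi = 0
  [1/5, -3/5, 1/5, 2/15, 1/15] . pi = 0
  [1/15, 1/5, -4/5, 2/15, 1/15] . pi = 0
  [4/15, 2/15, 2/15, -3/5, 2/15] . pi = 0
  [1, 1, 1, 1, 1] . pi = 1

Solving yields:
  pi_P = 357/1832
  pi_Q = 1187/6412
  pi_R = 783/6412
  pi_S = 199/916
  pi_T = 3599/12824

Verification (pi * P):
  357/1832*1/15 + 1187/6412*2/15 + 783/6412*1/5 + 199/916*4/15 + 3599/12824*4/15 = 357/1832 = pi_P  (ok)
  357/1832*1/5 + 1187/6412*2/5 + 783/6412*1/5 + 199/916*2/15 + 3599/12824*1/15 = 1187/6412 = pi_Q  (ok)
  357/1832*1/15 + 1187/6412*1/5 + 783/6412*1/5 + 199/916*2/15 + 3599/12824*1/15 = 783/6412 = pi_R  (ok)
  357/1832*4/15 + 1187/6412*2/15 + 783/6412*2/15 + 199/916*2/5 + 3599/12824*2/15 = 199/916 = pi_S  (ok)
  357/1832*2/5 + 1187/6412*2/15 + 783/6412*4/15 + 199/916*1/15 + 3599/12824*7/15 = 3599/12824 = pi_T  (ok)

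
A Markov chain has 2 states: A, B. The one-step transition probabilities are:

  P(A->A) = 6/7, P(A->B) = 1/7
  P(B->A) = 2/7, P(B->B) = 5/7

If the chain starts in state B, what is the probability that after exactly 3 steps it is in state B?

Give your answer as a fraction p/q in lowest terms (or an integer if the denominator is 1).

Computing P^3 by repeated multiplication:
P^1 =
  A: [6/7, 1/7]
  B: [2/7, 5/7]
P^2 =
  A: [38/49, 11/49]
  B: [22/49, 27/49]
P^3 =
  A: [250/343, 93/343]
  B: [186/343, 157/343]

(P^3)[B -> B] = 157/343

Answer: 157/343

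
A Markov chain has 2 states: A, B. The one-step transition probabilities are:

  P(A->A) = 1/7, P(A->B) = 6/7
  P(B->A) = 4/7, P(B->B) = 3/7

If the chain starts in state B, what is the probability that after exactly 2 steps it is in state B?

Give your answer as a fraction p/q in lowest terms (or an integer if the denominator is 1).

Answer: 33/49

Derivation:
Computing P^2 by repeated multiplication:
P^1 =
  A: [1/7, 6/7]
  B: [4/7, 3/7]
P^2 =
  A: [25/49, 24/49]
  B: [16/49, 33/49]

(P^2)[B -> B] = 33/49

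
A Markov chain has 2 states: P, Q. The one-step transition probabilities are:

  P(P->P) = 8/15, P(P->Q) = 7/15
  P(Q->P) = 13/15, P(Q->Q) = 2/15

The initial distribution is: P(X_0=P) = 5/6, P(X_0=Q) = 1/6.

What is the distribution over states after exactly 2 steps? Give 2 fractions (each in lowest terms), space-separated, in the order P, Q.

Propagating the distribution step by step (d_{t+1} = d_t * P):
d_0 = (P=5/6, Q=1/6)
  d_1[P] = 5/6*8/15 + 1/6*13/15 = 53/90
  d_1[Q] = 5/6*7/15 + 1/6*2/15 = 37/90
d_1 = (P=53/90, Q=37/90)
  d_2[P] = 53/90*8/15 + 37/90*13/15 = 181/270
  d_2[Q] = 53/90*7/15 + 37/90*2/15 = 89/270
d_2 = (P=181/270, Q=89/270)

Answer: 181/270 89/270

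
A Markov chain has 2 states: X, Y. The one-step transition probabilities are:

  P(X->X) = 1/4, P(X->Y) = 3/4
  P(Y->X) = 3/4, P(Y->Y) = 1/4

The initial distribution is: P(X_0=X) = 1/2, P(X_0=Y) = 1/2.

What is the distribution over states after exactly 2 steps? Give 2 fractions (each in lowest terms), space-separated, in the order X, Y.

Answer: 1/2 1/2

Derivation:
Propagating the distribution step by step (d_{t+1} = d_t * P):
d_0 = (X=1/2, Y=1/2)
  d_1[X] = 1/2*1/4 + 1/2*3/4 = 1/2
  d_1[Y] = 1/2*3/4 + 1/2*1/4 = 1/2
d_1 = (X=1/2, Y=1/2)
  d_2[X] = 1/2*1/4 + 1/2*3/4 = 1/2
  d_2[Y] = 1/2*3/4 + 1/2*1/4 = 1/2
d_2 = (X=1/2, Y=1/2)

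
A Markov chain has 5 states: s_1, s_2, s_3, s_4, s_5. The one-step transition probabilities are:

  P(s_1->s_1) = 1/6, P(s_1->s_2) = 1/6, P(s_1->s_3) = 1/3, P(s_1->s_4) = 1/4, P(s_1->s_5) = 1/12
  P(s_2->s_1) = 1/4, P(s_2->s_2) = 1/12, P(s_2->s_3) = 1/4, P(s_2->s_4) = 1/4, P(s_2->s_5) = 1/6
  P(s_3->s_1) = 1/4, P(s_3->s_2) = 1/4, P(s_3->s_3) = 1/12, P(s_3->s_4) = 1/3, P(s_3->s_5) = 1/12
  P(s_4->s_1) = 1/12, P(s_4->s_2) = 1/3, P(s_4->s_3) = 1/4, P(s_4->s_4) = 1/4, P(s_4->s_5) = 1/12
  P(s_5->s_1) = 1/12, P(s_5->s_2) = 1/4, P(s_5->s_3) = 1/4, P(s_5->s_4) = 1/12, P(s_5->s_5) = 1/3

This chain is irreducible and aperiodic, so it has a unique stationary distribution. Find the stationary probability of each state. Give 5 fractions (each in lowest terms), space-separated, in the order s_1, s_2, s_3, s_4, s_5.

The stationary distribution satisfies pi = pi * P, i.e.:
  pi_s_1 = 1/6*pi_s_1 + 1/4*pi_s_2 + 1/4*pi_s_3 + 1/12*pi_s_4 + 1/12*pi_s_5
  pi_s_2 = 1/6*pi_s_1 + 1/12*pi_s_2 + 1/4*pi_s_3 + 1/3*pi_s_4 + 1/4*pi_s_5
  pi_s_3 = 1/3*pi_s_1 + 1/4*pi_s_2 + 1/12*pi_s_3 + 1/4*pi_s_4 + 1/4*pi_s_5
  pi_s_4 = 1/4*pi_s_1 + 1/4*pi_s_2 + 1/3*pi_s_3 + 1/4*pi_s_4 + 1/12*pi_s_5
  pi_s_5 = 1/12*pi_s_1 + 1/6*pi_s_2 + 1/12*pi_s_3 + 1/12*pi_s_4 + 1/3*pi_s_5
with normalization: pi_s_1 + pi_s_2 + pi_s_3 + pi_s_4 + pi_s_5 = 1.

Using the first 4 balance equations plus normalization, the linear system A*pi = b is:
  [-5/6, 1/4, 1/4, 1/12, 1/12] . pi = 0
  [1/6, -11/12, 1/4, 1/3, 1/4] . pi = 0
  [1/3, 1/4, -11/12, 1/4, 1/4] . pi = 0
  [1/4, 1/4, 1/3, -3/4, 1/12] . pi = 0
  [1, 1, 1, 1, 1] . pi = 1

Solving yields:
  pi_s_1 = 1823/10597
  pi_s_2 = 2327/10597
  pi_s_3 = 2401/10597
  pi_s_4 = 2610/10597
  pi_s_5 = 1436/10597

Verification (pi * P):
  1823/10597*1/6 + 2327/10597*1/4 + 2401/10597*1/4 + 2610/10597*1/12 + 1436/10597*1/12 = 1823/10597 = pi_s_1  (ok)
  1823/10597*1/6 + 2327/10597*1/12 + 2401/10597*1/4 + 2610/10597*1/3 + 1436/10597*1/4 = 2327/10597 = pi_s_2  (ok)
  1823/10597*1/3 + 2327/10597*1/4 + 2401/10597*1/12 + 2610/10597*1/4 + 1436/10597*1/4 = 2401/10597 = pi_s_3  (ok)
  1823/10597*1/4 + 2327/10597*1/4 + 2401/10597*1/3 + 2610/10597*1/4 + 1436/10597*1/12 = 2610/10597 = pi_s_4  (ok)
  1823/10597*1/12 + 2327/10597*1/6 + 2401/10597*1/12 + 2610/10597*1/12 + 1436/10597*1/3 = 1436/10597 = pi_s_5  (ok)

Answer: 1823/10597 2327/10597 2401/10597 2610/10597 1436/10597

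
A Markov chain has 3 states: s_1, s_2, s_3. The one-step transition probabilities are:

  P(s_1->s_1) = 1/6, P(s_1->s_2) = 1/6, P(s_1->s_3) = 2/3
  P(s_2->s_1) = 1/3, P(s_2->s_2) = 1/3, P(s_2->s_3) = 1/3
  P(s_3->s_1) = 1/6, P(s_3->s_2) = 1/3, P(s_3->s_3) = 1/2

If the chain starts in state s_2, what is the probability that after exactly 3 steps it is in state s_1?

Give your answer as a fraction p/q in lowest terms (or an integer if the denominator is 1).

Answer: 23/108

Derivation:
Computing P^3 by repeated multiplication:
P^1 =
  s_1: [1/6, 1/6, 2/3]
  s_2: [1/3, 1/3, 1/3]
  s_3: [1/6, 1/3, 1/2]
P^2 =
  s_1: [7/36, 11/36, 1/2]
  s_2: [2/9, 5/18, 1/2]
  s_3: [2/9, 11/36, 17/36]
P^3 =
  s_1: [47/216, 65/216, 13/27]
  s_2: [23/108, 8/27, 53/108]
  s_3: [47/216, 8/27, 35/72]

(P^3)[s_2 -> s_1] = 23/108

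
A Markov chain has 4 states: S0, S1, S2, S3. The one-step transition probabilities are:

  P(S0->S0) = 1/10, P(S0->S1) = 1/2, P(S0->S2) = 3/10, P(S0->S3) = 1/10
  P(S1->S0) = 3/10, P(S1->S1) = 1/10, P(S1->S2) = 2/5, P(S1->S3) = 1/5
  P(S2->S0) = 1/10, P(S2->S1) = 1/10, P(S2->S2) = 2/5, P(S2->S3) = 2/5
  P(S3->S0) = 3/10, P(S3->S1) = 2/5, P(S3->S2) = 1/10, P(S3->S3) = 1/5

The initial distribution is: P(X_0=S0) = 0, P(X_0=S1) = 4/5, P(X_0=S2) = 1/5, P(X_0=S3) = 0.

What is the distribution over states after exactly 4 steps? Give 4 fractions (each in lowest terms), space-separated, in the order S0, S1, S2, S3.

Propagating the distribution step by step (d_{t+1} = d_t * P):
d_0 = (S0=0, S1=4/5, S2=1/5, S3=0)
  d_1[S0] = 0*1/10 + 4/5*3/10 + 1/5*1/10 + 0*3/10 = 13/50
  d_1[S1] = 0*1/2 + 4/5*1/10 + 1/5*1/10 + 0*2/5 = 1/10
  d_1[S2] = 0*3/10 + 4/5*2/5 + 1/5*2/5 + 0*1/10 = 2/5
  d_1[S3] = 0*1/10 + 4/5*1/5 + 1/5*2/5 + 0*1/5 = 6/25
d_1 = (S0=13/50, S1=1/10, S2=2/5, S3=6/25)
  d_2[S0] = 13/50*1/10 + 1/10*3/10 + 2/5*1/10 + 6/25*3/10 = 21/125
  d_2[S1] = 13/50*1/2 + 1/10*1/10 + 2/5*1/10 + 6/25*2/5 = 69/250
  d_2[S2] = 13/50*3/10 + 1/10*2/5 + 2/5*2/5 + 6/25*1/10 = 151/500
  d_2[S3] = 13/50*1/10 + 1/10*1/5 + 2/5*2/5 + 6/25*1/5 = 127/500
d_2 = (S0=21/125, S1=69/250, S2=151/500, S3=127/500)
  d_3[S0] = 21/125*1/10 + 69/250*3/10 + 151/500*1/10 + 127/500*3/10 = 103/500
  d_3[S1] = 21/125*1/2 + 69/250*1/10 + 151/500*1/10 + 127/500*2/5 = 1217/5000
  d_3[S2] = 21/125*3/10 + 69/250*2/5 + 151/500*2/5 + 127/500*1/10 = 307/1000
  d_3[S3] = 21/125*1/10 + 69/250*1/5 + 151/500*2/5 + 127/500*1/5 = 609/2500
d_3 = (S0=103/500, S1=1217/5000, S2=307/1000, S3=609/2500)
  d_4[S0] = 103/500*1/10 + 1217/5000*3/10 + 307/1000*1/10 + 609/2500*3/10 = 987/5000
  d_4[S1] = 103/500*1/2 + 1217/5000*1/10 + 307/1000*1/10 + 609/2500*2/5 = 6387/25000
  d_4[S2] = 103/500*3/10 + 1217/5000*2/5 + 307/1000*2/5 + 609/2500*1/10 = 3829/12500
  d_4[S3] = 103/500*1/10 + 1217/5000*1/5 + 307/1000*2/5 + 609/2500*1/5 = 301/1250
d_4 = (S0=987/5000, S1=6387/25000, S2=3829/12500, S3=301/1250)

Answer: 987/5000 6387/25000 3829/12500 301/1250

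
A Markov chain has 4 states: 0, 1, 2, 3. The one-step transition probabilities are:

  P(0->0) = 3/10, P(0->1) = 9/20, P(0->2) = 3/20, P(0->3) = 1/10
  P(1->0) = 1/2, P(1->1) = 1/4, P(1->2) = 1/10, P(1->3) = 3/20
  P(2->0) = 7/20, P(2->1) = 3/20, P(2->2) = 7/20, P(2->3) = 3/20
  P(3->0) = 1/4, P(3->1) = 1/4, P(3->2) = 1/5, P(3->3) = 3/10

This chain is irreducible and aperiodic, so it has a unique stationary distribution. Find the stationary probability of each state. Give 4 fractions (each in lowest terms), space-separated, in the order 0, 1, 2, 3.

Answer: 21/58 53/174 31/174 9/58

Derivation:
The stationary distribution satisfies pi = pi * P, i.e.:
  pi_0 = 3/10*pi_0 + 1/2*pi_1 + 7/20*pi_2 + 1/4*pi_3
  pi_1 = 9/20*pi_0 + 1/4*pi_1 + 3/20*pi_2 + 1/4*pi_3
  pi_2 = 3/20*pi_0 + 1/10*pi_1 + 7/20*pi_2 + 1/5*pi_3
  pi_3 = 1/10*pi_0 + 3/20*pi_1 + 3/20*pi_2 + 3/10*pi_3
with normalization: pi_0 + pi_1 + pi_2 + pi_3 = 1.

Using the first 3 balance equations plus normalization, the linear system A*pi = b is:
  [-7/10, 1/2, 7/20, 1/4] . pi = 0
  [9/20, -3/4, 3/20, 1/4] . pi = 0
  [3/20, 1/10, -13/20, 1/5] . pi = 0
  [1, 1, 1, 1] . pi = 1

Solving yields:
  pi_0 = 21/58
  pi_1 = 53/174
  pi_2 = 31/174
  pi_3 = 9/58

Verification (pi * P):
  21/58*3/10 + 53/174*1/2 + 31/174*7/20 + 9/58*1/4 = 21/58 = pi_0  (ok)
  21/58*9/20 + 53/174*1/4 + 31/174*3/20 + 9/58*1/4 = 53/174 = pi_1  (ok)
  21/58*3/20 + 53/174*1/10 + 31/174*7/20 + 9/58*1/5 = 31/174 = pi_2  (ok)
  21/58*1/10 + 53/174*3/20 + 31/174*3/20 + 9/58*3/10 = 9/58 = pi_3  (ok)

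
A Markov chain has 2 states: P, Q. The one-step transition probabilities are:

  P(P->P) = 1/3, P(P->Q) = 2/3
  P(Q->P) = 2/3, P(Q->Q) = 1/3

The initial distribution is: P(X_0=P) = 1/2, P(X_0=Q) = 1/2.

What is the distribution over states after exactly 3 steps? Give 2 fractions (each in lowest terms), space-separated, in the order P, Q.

Answer: 1/2 1/2

Derivation:
Propagating the distribution step by step (d_{t+1} = d_t * P):
d_0 = (P=1/2, Q=1/2)
  d_1[P] = 1/2*1/3 + 1/2*2/3 = 1/2
  d_1[Q] = 1/2*2/3 + 1/2*1/3 = 1/2
d_1 = (P=1/2, Q=1/2)
  d_2[P] = 1/2*1/3 + 1/2*2/3 = 1/2
  d_2[Q] = 1/2*2/3 + 1/2*1/3 = 1/2
d_2 = (P=1/2, Q=1/2)
  d_3[P] = 1/2*1/3 + 1/2*2/3 = 1/2
  d_3[Q] = 1/2*2/3 + 1/2*1/3 = 1/2
d_3 = (P=1/2, Q=1/2)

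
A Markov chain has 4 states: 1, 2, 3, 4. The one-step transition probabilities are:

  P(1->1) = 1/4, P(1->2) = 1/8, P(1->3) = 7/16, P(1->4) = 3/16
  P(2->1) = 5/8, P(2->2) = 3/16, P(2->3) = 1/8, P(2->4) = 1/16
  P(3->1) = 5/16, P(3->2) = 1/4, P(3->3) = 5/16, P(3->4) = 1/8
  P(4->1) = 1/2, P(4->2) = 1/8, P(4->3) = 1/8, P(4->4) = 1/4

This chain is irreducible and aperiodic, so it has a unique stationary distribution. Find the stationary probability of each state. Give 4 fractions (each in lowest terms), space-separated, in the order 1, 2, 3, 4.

Answer: 306/821 142/821 244/821 129/821

Derivation:
The stationary distribution satisfies pi = pi * P, i.e.:
  pi_1 = 1/4*pi_1 + 5/8*pi_2 + 5/16*pi_3 + 1/2*pi_4
  pi_2 = 1/8*pi_1 + 3/16*pi_2 + 1/4*pi_3 + 1/8*pi_4
  pi_3 = 7/16*pi_1 + 1/8*pi_2 + 5/16*pi_3 + 1/8*pi_4
  pi_4 = 3/16*pi_1 + 1/16*pi_2 + 1/8*pi_3 + 1/4*pi_4
with normalization: pi_1 + pi_2 + pi_3 + pi_4 = 1.

Using the first 3 balance equations plus normalization, the linear system A*pi = b is:
  [-3/4, 5/8, 5/16, 1/2] . pi = 0
  [1/8, -13/16, 1/4, 1/8] . pi = 0
  [7/16, 1/8, -11/16, 1/8] . pi = 0
  [1, 1, 1, 1] . pi = 1

Solving yields:
  pi_1 = 306/821
  pi_2 = 142/821
  pi_3 = 244/821
  pi_4 = 129/821

Verification (pi * P):
  306/821*1/4 + 142/821*5/8 + 244/821*5/16 + 129/821*1/2 = 306/821 = pi_1  (ok)
  306/821*1/8 + 142/821*3/16 + 244/821*1/4 + 129/821*1/8 = 142/821 = pi_2  (ok)
  306/821*7/16 + 142/821*1/8 + 244/821*5/16 + 129/821*1/8 = 244/821 = pi_3  (ok)
  306/821*3/16 + 142/821*1/16 + 244/821*1/8 + 129/821*1/4 = 129/821 = pi_4  (ok)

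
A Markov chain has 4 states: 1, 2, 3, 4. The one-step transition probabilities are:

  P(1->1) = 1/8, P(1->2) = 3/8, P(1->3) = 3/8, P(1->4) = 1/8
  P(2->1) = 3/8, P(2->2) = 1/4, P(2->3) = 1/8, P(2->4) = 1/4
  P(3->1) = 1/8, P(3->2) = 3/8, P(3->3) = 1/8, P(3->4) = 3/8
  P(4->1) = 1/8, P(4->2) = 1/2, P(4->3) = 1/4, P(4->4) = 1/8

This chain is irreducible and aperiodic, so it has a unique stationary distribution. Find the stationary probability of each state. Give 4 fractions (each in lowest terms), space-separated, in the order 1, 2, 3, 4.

The stationary distribution satisfies pi = pi * P, i.e.:
  pi_1 = 1/8*pi_1 + 3/8*pi_2 + 1/8*pi_3 + 1/8*pi_4
  pi_2 = 3/8*pi_1 + 1/4*pi_2 + 3/8*pi_3 + 1/2*pi_4
  pi_3 = 3/8*pi_1 + 1/8*pi_2 + 1/8*pi_3 + 1/4*pi_4
  pi_4 = 1/8*pi_1 + 1/4*pi_2 + 3/8*pi_3 + 1/8*pi_4
with normalization: pi_1 + pi_2 + pi_3 + pi_4 = 1.

Using the first 3 balance equations plus normalization, the linear system A*pi = b is:
  [-7/8, 3/8, 1/8, 1/8] . pi = 0
  [3/8, -3/4, 3/8, 1/2] . pi = 0
  [3/8, 1/8, -7/8, 1/4] . pi = 0
  [1, 1, 1, 1] . pi = 1

Solving yields:
  pi_1 = 157/732
  pi_2 = 131/366
  pi_3 = 151/732
  pi_4 = 27/122

Verification (pi * P):
  157/732*1/8 + 131/366*3/8 + 151/732*1/8 + 27/122*1/8 = 157/732 = pi_1  (ok)
  157/732*3/8 + 131/366*1/4 + 151/732*3/8 + 27/122*1/2 = 131/366 = pi_2  (ok)
  157/732*3/8 + 131/366*1/8 + 151/732*1/8 + 27/122*1/4 = 151/732 = pi_3  (ok)
  157/732*1/8 + 131/366*1/4 + 151/732*3/8 + 27/122*1/8 = 27/122 = pi_4  (ok)

Answer: 157/732 131/366 151/732 27/122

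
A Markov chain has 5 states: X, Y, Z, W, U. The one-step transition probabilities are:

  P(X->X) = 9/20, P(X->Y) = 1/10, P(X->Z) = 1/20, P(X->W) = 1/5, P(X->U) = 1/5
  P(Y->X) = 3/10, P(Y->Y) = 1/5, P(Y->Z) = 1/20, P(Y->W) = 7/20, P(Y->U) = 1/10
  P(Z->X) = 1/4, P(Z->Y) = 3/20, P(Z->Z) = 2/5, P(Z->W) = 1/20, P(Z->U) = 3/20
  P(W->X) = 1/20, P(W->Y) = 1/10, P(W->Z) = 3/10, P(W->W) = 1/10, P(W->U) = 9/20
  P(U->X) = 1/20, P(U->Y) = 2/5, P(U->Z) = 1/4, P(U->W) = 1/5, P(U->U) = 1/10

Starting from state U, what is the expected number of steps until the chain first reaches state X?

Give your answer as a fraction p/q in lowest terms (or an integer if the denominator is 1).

Answer: 180020/28609

Derivation:
Let h_i = expected steps to first reach X from state i.
Boundary: h_X = 0.
First-step equations for the other states:
  h_Y = 1 + 3/10*h_X + 1/5*h_Y + 1/20*h_Z + 7/20*h_W + 1/10*h_U
  h_Z = 1 + 1/4*h_X + 3/20*h_Y + 2/5*h_Z + 1/20*h_W + 3/20*h_U
  h_W = 1 + 1/20*h_X + 1/10*h_Y + 3/10*h_Z + 1/10*h_W + 9/20*h_U
  h_U = 1 + 1/20*h_X + 2/5*h_Y + 1/4*h_Z + 1/5*h_W + 1/10*h_U

Substituting h_X = 0 and rearranging gives the linear system (I - Q) h = 1:
  [4/5, -1/20, -7/20, -1/10] . (h_Y, h_Z, h_W, h_U) = 1
  [-3/20, 3/5, -1/20, -3/20] . (h_Y, h_Z, h_W, h_U) = 1
  [-1/10, -3/10, 9/10, -9/20] . (h_Y, h_Z, h_W, h_U) = 1
  [-2/5, -1/4, -1/5, 9/10] . (h_Y, h_Z, h_W, h_U) = 1

Solving yields:
  h_Y = 149120/28609
  h_Z = 145540/28609
  h_W = 186880/28609
  h_U = 180020/28609

Starting state is U, so the expected hitting time is h_U = 180020/28609.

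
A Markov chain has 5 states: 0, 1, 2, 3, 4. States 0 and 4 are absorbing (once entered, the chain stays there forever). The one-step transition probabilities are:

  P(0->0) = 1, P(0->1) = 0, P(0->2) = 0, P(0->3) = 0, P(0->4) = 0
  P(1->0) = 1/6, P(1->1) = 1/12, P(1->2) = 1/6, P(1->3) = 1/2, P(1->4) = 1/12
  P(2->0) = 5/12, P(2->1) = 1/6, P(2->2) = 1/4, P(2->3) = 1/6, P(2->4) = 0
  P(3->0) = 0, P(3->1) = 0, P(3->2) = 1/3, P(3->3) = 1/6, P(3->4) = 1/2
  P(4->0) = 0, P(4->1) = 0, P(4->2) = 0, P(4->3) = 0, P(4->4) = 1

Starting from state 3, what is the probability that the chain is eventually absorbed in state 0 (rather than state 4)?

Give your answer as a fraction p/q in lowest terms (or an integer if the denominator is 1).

Answer: 118/407

Derivation:
Let a_i = P(absorbed in 0 | start in state i).
Boundary conditions: a_0 = 1, a_4 = 0.
For each transient state i, a_i = sum_j P(i->j) * a_j:
  a_1 = 1/6*a_0 + 1/12*a_1 + 1/6*a_2 + 1/2*a_3 + 1/12*a_4
  a_2 = 5/12*a_0 + 1/6*a_1 + 1/4*a_2 + 1/6*a_3 + 0*a_4
  a_3 = 0*a_0 + 0*a_1 + 1/3*a_2 + 1/6*a_3 + 1/2*a_4

Substituting a_0 = 1 and a_4 = 0, rearrange to (I - Q) a = r where r[i] = P(i -> 0):
  [11/12, -1/6, -1/2] . (a_1, a_2, a_3) = 1/6
  [-1/6, 3/4, -1/6] . (a_1, a_2, a_3) = 5/12
  [0, -1/3, 5/6] . (a_1, a_2, a_3) = 0

Solving yields:
  a_1 = 192/407
  a_2 = 295/407
  a_3 = 118/407

Starting state is 3, so the absorption probability is a_3 = 118/407.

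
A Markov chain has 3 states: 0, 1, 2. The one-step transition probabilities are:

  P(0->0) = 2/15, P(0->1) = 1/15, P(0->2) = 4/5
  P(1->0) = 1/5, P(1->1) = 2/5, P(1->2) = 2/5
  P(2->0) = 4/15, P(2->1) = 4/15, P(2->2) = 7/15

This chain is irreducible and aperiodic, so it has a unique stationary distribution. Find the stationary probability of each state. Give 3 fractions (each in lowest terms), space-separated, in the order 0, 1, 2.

Answer: 24/109 28/109 57/109

Derivation:
The stationary distribution satisfies pi = pi * P, i.e.:
  pi_0 = 2/15*pi_0 + 1/5*pi_1 + 4/15*pi_2
  pi_1 = 1/15*pi_0 + 2/5*pi_1 + 4/15*pi_2
  pi_2 = 4/5*pi_0 + 2/5*pi_1 + 7/15*pi_2
with normalization: pi_0 + pi_1 + pi_2 = 1.

Using the first 2 balance equations plus normalization, the linear system A*pi = b is:
  [-13/15, 1/5, 4/15] . pi = 0
  [1/15, -3/5, 4/15] . pi = 0
  [1, 1, 1] . pi = 1

Solving yields:
  pi_0 = 24/109
  pi_1 = 28/109
  pi_2 = 57/109

Verification (pi * P):
  24/109*2/15 + 28/109*1/5 + 57/109*4/15 = 24/109 = pi_0  (ok)
  24/109*1/15 + 28/109*2/5 + 57/109*4/15 = 28/109 = pi_1  (ok)
  24/109*4/5 + 28/109*2/5 + 57/109*7/15 = 57/109 = pi_2  (ok)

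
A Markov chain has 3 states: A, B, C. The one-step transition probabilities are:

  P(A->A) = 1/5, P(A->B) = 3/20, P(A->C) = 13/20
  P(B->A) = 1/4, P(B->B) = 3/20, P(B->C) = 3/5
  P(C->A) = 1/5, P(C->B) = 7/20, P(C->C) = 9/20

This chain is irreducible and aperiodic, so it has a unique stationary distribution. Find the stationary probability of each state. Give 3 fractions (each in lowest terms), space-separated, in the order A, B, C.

The stationary distribution satisfies pi = pi * P, i.e.:
  pi_A = 1/5*pi_A + 1/4*pi_B + 1/5*pi_C
  pi_B = 3/20*pi_A + 3/20*pi_B + 7/20*pi_C
  pi_C = 13/20*pi_A + 3/5*pi_B + 9/20*pi_C
with normalization: pi_A + pi_B + pi_C = 1.

Using the first 2 balance equations plus normalization, the linear system A*pi = b is:
  [-4/5, 1/4, 1/5] . pi = 0
  [3/20, -17/20, 7/20] . pi = 0
  [1, 1, 1] . pi = 1

Solving yields:
  pi_A = 103/484
  pi_B = 31/121
  pi_C = 257/484

Verification (pi * P):
  103/484*1/5 + 31/121*1/4 + 257/484*1/5 = 103/484 = pi_A  (ok)
  103/484*3/20 + 31/121*3/20 + 257/484*7/20 = 31/121 = pi_B  (ok)
  103/484*13/20 + 31/121*3/5 + 257/484*9/20 = 257/484 = pi_C  (ok)

Answer: 103/484 31/121 257/484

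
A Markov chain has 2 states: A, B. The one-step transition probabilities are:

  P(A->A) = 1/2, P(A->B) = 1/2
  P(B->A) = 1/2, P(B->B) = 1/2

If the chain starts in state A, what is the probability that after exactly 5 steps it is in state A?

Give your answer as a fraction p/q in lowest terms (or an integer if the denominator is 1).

Answer: 1/2

Derivation:
Computing P^5 by repeated multiplication:
P^1 =
  A: [1/2, 1/2]
  B: [1/2, 1/2]
P^2 =
  A: [1/2, 1/2]
  B: [1/2, 1/2]
P^3 =
  A: [1/2, 1/2]
  B: [1/2, 1/2]
P^4 =
  A: [1/2, 1/2]
  B: [1/2, 1/2]
P^5 =
  A: [1/2, 1/2]
  B: [1/2, 1/2]

(P^5)[A -> A] = 1/2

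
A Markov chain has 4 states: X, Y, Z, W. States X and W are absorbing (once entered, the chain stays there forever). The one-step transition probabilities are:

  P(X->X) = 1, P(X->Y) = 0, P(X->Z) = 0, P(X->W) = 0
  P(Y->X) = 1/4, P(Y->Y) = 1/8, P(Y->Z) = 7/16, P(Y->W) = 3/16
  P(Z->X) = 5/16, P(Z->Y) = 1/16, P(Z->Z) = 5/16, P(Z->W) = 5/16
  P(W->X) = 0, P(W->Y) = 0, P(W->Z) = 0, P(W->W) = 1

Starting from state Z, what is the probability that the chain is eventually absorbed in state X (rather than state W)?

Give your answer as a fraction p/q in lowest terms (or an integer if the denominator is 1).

Answer: 74/147

Derivation:
Let a_i = P(absorbed in X | start in state i).
Boundary conditions: a_X = 1, a_W = 0.
For each transient state i, a_i = sum_j P(i->j) * a_j:
  a_Y = 1/4*a_X + 1/8*a_Y + 7/16*a_Z + 3/16*a_W
  a_Z = 5/16*a_X + 1/16*a_Y + 5/16*a_Z + 5/16*a_W

Substituting a_X = 1 and a_W = 0, rearrange to (I - Q) a = r where r[i] = P(i -> X):
  [7/8, -7/16] . (a_Y, a_Z) = 1/4
  [-1/16, 11/16] . (a_Y, a_Z) = 5/16

Solving yields:
  a_Y = 79/147
  a_Z = 74/147

Starting state is Z, so the absorption probability is a_Z = 74/147.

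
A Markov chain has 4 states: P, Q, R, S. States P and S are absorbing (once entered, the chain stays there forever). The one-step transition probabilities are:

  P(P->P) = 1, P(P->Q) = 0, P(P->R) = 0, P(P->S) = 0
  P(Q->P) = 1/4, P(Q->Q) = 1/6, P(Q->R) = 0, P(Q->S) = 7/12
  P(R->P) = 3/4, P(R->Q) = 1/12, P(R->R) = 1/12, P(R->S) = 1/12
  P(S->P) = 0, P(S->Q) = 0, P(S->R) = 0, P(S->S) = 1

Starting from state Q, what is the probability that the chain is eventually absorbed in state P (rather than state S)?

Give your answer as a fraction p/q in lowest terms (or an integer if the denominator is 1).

Answer: 3/10

Derivation:
Let a_i = P(absorbed in P | start in state i).
Boundary conditions: a_P = 1, a_S = 0.
For each transient state i, a_i = sum_j P(i->j) * a_j:
  a_Q = 1/4*a_P + 1/6*a_Q + 0*a_R + 7/12*a_S
  a_R = 3/4*a_P + 1/12*a_Q + 1/12*a_R + 1/12*a_S

Substituting a_P = 1 and a_S = 0, rearrange to (I - Q) a = r where r[i] = P(i -> P):
  [5/6, 0] . (a_Q, a_R) = 1/4
  [-1/12, 11/12] . (a_Q, a_R) = 3/4

Solving yields:
  a_Q = 3/10
  a_R = 93/110

Starting state is Q, so the absorption probability is a_Q = 3/10.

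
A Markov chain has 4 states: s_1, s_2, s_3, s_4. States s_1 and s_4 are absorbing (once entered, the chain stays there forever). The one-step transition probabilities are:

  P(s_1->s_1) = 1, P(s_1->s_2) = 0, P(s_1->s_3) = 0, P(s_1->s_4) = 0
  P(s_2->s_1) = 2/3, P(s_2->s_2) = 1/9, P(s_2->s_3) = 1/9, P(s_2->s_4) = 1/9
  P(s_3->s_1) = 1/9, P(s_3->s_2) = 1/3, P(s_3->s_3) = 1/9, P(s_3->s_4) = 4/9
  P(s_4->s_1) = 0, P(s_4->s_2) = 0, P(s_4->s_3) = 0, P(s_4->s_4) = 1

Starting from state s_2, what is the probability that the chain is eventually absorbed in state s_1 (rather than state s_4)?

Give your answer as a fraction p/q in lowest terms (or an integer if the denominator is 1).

Answer: 49/61

Derivation:
Let a_i = P(absorbed in s_1 | start in state i).
Boundary conditions: a_s_1 = 1, a_s_4 = 0.
For each transient state i, a_i = sum_j P(i->j) * a_j:
  a_s_2 = 2/3*a_s_1 + 1/9*a_s_2 + 1/9*a_s_3 + 1/9*a_s_4
  a_s_3 = 1/9*a_s_1 + 1/3*a_s_2 + 1/9*a_s_3 + 4/9*a_s_4

Substituting a_s_1 = 1 and a_s_4 = 0, rearrange to (I - Q) a = r where r[i] = P(i -> s_1):
  [8/9, -1/9] . (a_s_2, a_s_3) = 2/3
  [-1/3, 8/9] . (a_s_2, a_s_3) = 1/9

Solving yields:
  a_s_2 = 49/61
  a_s_3 = 26/61

Starting state is s_2, so the absorption probability is a_s_2 = 49/61.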